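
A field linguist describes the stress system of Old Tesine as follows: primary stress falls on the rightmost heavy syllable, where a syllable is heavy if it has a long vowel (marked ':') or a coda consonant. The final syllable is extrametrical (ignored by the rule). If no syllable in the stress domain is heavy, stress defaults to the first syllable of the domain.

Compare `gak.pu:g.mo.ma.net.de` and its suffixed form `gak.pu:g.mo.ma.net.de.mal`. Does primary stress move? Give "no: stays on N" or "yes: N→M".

Base `gak.pu:g.mo.ma.net.de` (6 syllables):
  The final syllable (6, de) is extrametrical; the stress domain is syllables 1–5.
  Weights: 1 gak H, 2 pu:g H, 3 mo L, 4 ma L, 5 net H.
  Heavy syllables in the domain: 1, 2, 5. The rightmost is syllable 5 (net).
  → primary stress on syllable 5.
Suffixed `gak.pu:g.mo.ma.net.de.mal` (7 syllables):
  The final syllable (7, mal) is extrametrical; the stress domain is syllables 1–6.
  Weights: 1 gak H, 2 pu:g H, 3 mo L, 4 ma L, 5 net H, 6 de L.
  Heavy syllables in the domain: 1, 2, 5. The rightmost is syllable 5 (net).
  → primary stress on syllable 5.

no: stays on 5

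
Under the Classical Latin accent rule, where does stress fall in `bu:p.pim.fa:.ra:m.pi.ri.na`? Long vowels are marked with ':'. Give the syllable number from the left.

5

Classical Latin: stress the penult if heavy (long vowel or closed), else the antepenult.
Weights: 5 pi L, 6 ri L, 7 na L.
The penult (syllable 6, ri) is light, so stress falls on the antepenult (syllable 5, pi).
Stress on syllable 5: bu:p.pim.fa:.ra:m.ˈpi.ri.na.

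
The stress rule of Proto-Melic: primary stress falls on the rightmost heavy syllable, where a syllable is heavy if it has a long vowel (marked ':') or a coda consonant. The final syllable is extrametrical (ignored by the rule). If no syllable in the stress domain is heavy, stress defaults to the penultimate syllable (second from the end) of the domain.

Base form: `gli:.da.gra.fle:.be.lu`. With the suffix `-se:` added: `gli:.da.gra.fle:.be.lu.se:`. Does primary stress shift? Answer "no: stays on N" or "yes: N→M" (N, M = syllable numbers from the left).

no: stays on 4

Base `gli:.da.gra.fle:.be.lu` (6 syllables):
  The final syllable (6, lu) is extrametrical; the stress domain is syllables 1–5.
  Weights: 1 gli: H, 2 da L, 3 gra L, 4 fle: H, 5 be L.
  Heavy syllables in the domain: 1, 4. The rightmost is syllable 4 (fle:).
  → primary stress on syllable 4.
Suffixed `gli:.da.gra.fle:.be.lu.se:` (7 syllables):
  The final syllable (7, se:) is extrametrical; the stress domain is syllables 1–6.
  Weights: 1 gli: H, 2 da L, 3 gra L, 4 fle: H, 5 be L, 6 lu L.
  Heavy syllables in the domain: 1, 4. The rightmost is syllable 4 (fle:).
  → primary stress on syllable 4.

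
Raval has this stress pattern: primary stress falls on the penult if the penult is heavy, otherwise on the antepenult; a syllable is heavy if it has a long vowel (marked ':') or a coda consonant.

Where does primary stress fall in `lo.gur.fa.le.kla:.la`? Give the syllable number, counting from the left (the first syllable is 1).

Weights: 4 le L, 5 kla: H, 6 la L.
The penult (syllable 5, kla:) is heavy, so it takes stress.
Primary stress: syllable 5 → lo.gur.fa.le.ˈkla:.la.

5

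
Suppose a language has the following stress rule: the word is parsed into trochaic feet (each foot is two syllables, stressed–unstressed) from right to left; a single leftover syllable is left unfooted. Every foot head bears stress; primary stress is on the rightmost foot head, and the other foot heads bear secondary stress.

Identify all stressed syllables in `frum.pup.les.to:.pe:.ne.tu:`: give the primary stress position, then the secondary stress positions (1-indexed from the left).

Parse right to left into trochaic (ˈσσ) feet: frum (ˈpup.les) (ˈto:.pe:) (ˈne.tu:). Syllable 1 is left unfooted.
Foot heads (stressed positions): 2, 4, 6.
End Rule Rightmost: primary stress on the rightmost head = syllable 6.
Secondary stress on 2, 4: frum.ˌpup.les.ˌto:.pe:.ˈne.tu:.

primary 6, secondary 2, 4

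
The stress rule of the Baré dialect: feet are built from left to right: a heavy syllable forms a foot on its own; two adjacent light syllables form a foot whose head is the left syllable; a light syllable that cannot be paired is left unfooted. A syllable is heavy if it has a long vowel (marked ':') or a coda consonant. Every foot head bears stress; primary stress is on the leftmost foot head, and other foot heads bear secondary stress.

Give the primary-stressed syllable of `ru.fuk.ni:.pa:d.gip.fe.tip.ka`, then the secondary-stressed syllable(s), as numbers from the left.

primary 2, secondary 3, 4, 5, 7

Weights: 1 ru L, 2 fuk H, 3 ni: H, 4 pa:d H, 5 gip H, 6 fe L, 7 tip H, 8 ka L.
Parse left to right (heavy = foot alone; LL = one foot; stranded L unfooted): ru (ˈfuk) (ˈni:) (ˈpa:d) (ˈgip) fe (ˈtip) ka.
Foot heads: 2, 3, 4, 5, 7.
Primary stress on the leftmost head = syllable 2.
Secondary stress on 3, 4, 5, 7: ru.ˈfuk.ˌni:.ˌpa:d.ˌgip.fe.ˌtip.ka.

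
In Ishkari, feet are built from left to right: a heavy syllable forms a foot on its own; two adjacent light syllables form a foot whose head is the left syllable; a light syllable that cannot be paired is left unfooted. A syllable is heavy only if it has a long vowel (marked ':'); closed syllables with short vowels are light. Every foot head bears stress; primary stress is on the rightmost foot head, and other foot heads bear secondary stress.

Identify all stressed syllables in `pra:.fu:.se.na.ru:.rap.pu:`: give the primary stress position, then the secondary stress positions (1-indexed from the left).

primary 7, secondary 1, 2, 3, 5

Weights: 1 pra: H, 2 fu: H, 3 se L, 4 na L, 5 ru: H, 6 rap L, 7 pu: H.
Parse left to right (heavy = foot alone; LL = one foot; stranded L unfooted): (ˈpra:) (ˈfu:) (ˈse.na) (ˈru:) rap (ˈpu:).
Foot heads: 1, 2, 3, 5, 7.
Primary stress on the rightmost head = syllable 7.
Secondary stress on 1, 2, 3, 5: ˌpra:.ˌfu:.ˌse.na.ˌru:.rap.ˈpu:.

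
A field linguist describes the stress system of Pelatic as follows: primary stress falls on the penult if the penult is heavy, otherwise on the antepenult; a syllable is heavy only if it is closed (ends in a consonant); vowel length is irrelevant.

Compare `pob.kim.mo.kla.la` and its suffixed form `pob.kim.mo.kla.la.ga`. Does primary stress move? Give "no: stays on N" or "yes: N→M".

Base `pob.kim.mo.kla.la` (5 syllables):
  Weights: 3 mo L, 4 kla L, 5 la L.
  The penult (syllable 4, kla) is light, so stress falls on the antepenult (syllable 3, mo).
  → primary stress on syllable 3.
Suffixed `pob.kim.mo.kla.la.ga` (6 syllables):
  Weights: 4 kla L, 5 la L, 6 ga L.
  The penult (syllable 5, la) is light, so stress falls on the antepenult (syllable 4, kla).
  → primary stress on syllable 4.

yes: 3→4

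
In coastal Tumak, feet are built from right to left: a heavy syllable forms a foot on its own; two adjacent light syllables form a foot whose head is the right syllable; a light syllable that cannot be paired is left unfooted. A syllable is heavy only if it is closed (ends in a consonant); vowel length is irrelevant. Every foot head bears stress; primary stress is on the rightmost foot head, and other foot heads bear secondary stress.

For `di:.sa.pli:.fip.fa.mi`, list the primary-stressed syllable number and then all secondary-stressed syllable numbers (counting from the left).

Weights: 1 di: L, 2 sa L, 3 pli: L, 4 fip H, 5 fa L, 6 mi L.
Parse right to left (heavy = foot alone; LL = one foot; stranded L unfooted): di: (sa.ˈpli:) (ˈfip) (fa.ˈmi).
Foot heads: 3, 4, 6.
Primary stress on the rightmost head = syllable 6.
Secondary stress on 3, 4: di:.sa.ˌpli:.ˌfip.fa.ˈmi.

primary 6, secondary 3, 4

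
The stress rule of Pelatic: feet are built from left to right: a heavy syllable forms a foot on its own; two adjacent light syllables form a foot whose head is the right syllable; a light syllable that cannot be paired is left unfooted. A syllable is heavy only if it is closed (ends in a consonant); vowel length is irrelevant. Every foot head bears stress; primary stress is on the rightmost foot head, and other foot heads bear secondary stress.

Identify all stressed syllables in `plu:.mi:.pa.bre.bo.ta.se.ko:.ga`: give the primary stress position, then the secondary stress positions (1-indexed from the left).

Weights: 1 plu: L, 2 mi: L, 3 pa L, 4 bre L, 5 bo L, 6 ta L, 7 se L, 8 ko: L, 9 ga L.
Parse left to right (heavy = foot alone; LL = one foot; stranded L unfooted): (plu:.ˈmi:) (pa.ˈbre) (bo.ˈta) (se.ˈko:) ga.
Foot heads: 2, 4, 6, 8.
Primary stress on the rightmost head = syllable 8.
Secondary stress on 2, 4, 6: plu:.ˌmi:.pa.ˌbre.bo.ˌta.se.ˈko:.ga.

primary 8, secondary 2, 4, 6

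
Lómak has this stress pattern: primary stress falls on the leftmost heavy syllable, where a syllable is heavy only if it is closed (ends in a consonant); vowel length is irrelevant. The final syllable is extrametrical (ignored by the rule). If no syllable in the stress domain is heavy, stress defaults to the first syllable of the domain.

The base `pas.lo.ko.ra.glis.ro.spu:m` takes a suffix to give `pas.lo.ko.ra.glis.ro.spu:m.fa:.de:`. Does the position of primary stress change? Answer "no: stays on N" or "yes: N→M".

Base `pas.lo.ko.ra.glis.ro.spu:m` (7 syllables):
  The final syllable (7, spu:m) is extrametrical; the stress domain is syllables 1–6.
  Weights: 1 pas H, 2 lo L, 3 ko L, 4 ra L, 5 glis H, 6 ro L.
  Heavy syllables in the domain: 1, 5. The leftmost is syllable 1 (pas).
  → primary stress on syllable 1.
Suffixed `pas.lo.ko.ra.glis.ro.spu:m.fa:.de:` (9 syllables):
  The final syllable (9, de:) is extrametrical; the stress domain is syllables 1–8.
  Weights: 1 pas H, 2 lo L, 3 ko L, 4 ra L, 5 glis H, 6 ro L, 7 spu:m H, 8 fa: L.
  Heavy syllables in the domain: 1, 5, 7. The leftmost is syllable 1 (pas).
  → primary stress on syllable 1.

no: stays on 1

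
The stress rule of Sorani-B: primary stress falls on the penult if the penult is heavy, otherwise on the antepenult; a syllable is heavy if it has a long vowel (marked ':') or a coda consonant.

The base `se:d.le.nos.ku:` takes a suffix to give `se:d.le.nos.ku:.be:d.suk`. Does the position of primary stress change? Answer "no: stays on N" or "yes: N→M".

Base `se:d.le.nos.ku:` (4 syllables):
  Weights: 2 le L, 3 nos H, 4 ku: H.
  The penult (syllable 3, nos) is heavy, so it takes stress.
  → primary stress on syllable 3.
Suffixed `se:d.le.nos.ku:.be:d.suk` (6 syllables):
  Weights: 4 ku: H, 5 be:d H, 6 suk H.
  The penult (syllable 5, be:d) is heavy, so it takes stress.
  → primary stress on syllable 5.

yes: 3→5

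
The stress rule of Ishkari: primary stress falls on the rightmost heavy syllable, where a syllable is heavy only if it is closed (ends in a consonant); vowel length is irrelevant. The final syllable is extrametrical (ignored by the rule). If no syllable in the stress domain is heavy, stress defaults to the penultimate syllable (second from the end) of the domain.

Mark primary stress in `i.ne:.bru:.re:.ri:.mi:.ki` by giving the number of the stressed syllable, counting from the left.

5

The final syllable (7, ki) is extrametrical; the stress domain is syllables 1–6.
Weights: 1 i L, 2 ne: L, 3 bru: L, 4 re: L, 5 ri: L, 6 mi: L.
No heavy syllable in the domain; default to the penultimate syllable (second from the end) of the domain = syllable 5.
Primary stress: syllable 5 → i.ne:.bru:.re:.ˈri:.mi:.ki.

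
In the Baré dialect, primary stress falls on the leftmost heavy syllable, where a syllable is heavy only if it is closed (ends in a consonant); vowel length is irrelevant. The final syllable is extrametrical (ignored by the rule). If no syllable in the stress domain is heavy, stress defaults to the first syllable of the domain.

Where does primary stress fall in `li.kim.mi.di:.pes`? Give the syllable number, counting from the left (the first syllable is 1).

2

The final syllable (5, pes) is extrametrical; the stress domain is syllables 1–4.
Weights: 1 li L, 2 kim H, 3 mi L, 4 di: L.
Heavy syllables in the domain: 2. The leftmost is syllable 2 (kim).
Primary stress: syllable 2 → li.ˈkim.mi.di:.pes.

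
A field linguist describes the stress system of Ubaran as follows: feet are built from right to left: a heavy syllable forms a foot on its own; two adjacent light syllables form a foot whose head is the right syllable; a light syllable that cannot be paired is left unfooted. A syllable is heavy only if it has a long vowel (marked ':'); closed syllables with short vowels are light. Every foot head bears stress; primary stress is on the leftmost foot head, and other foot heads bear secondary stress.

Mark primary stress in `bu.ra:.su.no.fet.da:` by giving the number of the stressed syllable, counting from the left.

Weights: 1 bu L, 2 ra: H, 3 su L, 4 no L, 5 fet L, 6 da: H.
Parse right to left (heavy = foot alone; LL = one foot; stranded L unfooted): bu (ˈra:) su (no.ˈfet) (ˈda:).
Foot heads: 2, 5, 6.
Primary stress on the leftmost head = syllable 2.
Primary stress: syllable 2 → bu.ˈra:.su.no.fet.da:.

2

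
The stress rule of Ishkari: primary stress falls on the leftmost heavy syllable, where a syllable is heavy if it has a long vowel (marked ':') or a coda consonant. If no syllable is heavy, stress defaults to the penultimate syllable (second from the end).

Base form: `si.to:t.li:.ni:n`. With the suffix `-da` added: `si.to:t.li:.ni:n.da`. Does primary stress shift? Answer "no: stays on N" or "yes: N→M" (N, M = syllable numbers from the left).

Base `si.to:t.li:.ni:n` (4 syllables):
  Weights: 1 si L, 2 to:t H, 3 li: H, 4 ni:n H.
  Heavy syllables in the domain: 2, 3, 4. The leftmost is syllable 2 (to:t).
  → primary stress on syllable 2.
Suffixed `si.to:t.li:.ni:n.da` (5 syllables):
  Weights: 1 si L, 2 to:t H, 3 li: H, 4 ni:n H, 5 da L.
  Heavy syllables in the domain: 2, 3, 4. The leftmost is syllable 2 (to:t).
  → primary stress on syllable 2.

no: stays on 2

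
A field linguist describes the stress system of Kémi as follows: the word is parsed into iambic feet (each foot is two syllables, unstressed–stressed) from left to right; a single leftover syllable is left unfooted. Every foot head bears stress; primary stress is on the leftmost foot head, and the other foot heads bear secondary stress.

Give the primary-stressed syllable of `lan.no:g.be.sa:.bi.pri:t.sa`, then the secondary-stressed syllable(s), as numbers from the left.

primary 2, secondary 4, 6

Parse left to right into iambic (σˈσ) feet: (lan.ˈno:g) (be.ˈsa:) (bi.ˈpri:t) sa. Syllable 7 is left unfooted.
Foot heads (stressed positions): 2, 4, 6.
End Rule Leftmost: primary stress on the leftmost head = syllable 2.
Secondary stress on 4, 6: lan.ˈno:g.be.ˌsa:.bi.ˌpri:t.sa.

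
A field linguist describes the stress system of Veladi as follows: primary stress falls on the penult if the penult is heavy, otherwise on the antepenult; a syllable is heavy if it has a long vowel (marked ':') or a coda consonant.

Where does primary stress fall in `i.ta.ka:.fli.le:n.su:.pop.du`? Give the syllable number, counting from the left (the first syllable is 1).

Weights: 6 su: H, 7 pop H, 8 du L.
The penult (syllable 7, pop) is heavy, so it takes stress.
Primary stress: syllable 7 → i.ta.ka:.fli.le:n.su:.ˈpop.du.

7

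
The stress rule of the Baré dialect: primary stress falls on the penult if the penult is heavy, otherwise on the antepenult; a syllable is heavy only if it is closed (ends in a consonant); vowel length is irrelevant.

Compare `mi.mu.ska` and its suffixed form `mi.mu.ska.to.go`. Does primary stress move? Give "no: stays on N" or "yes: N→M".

yes: 1→3

Base `mi.mu.ska` (3 syllables):
  Weights: 1 mi L, 2 mu L, 3 ska L.
  The penult (syllable 2, mu) is light, so stress falls on the antepenult (syllable 1, mi).
  → primary stress on syllable 1.
Suffixed `mi.mu.ska.to.go` (5 syllables):
  Weights: 3 ska L, 4 to L, 5 go L.
  The penult (syllable 4, to) is light, so stress falls on the antepenult (syllable 3, ska).
  → primary stress on syllable 3.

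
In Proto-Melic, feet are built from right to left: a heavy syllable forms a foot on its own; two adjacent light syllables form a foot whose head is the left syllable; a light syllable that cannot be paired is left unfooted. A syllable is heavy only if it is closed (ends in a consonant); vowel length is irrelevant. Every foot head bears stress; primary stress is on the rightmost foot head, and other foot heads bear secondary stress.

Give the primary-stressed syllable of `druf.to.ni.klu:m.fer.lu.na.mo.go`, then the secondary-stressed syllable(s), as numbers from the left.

Weights: 1 druf H, 2 to L, 3 ni L, 4 klu:m H, 5 fer H, 6 lu L, 7 na L, 8 mo L, 9 go L.
Parse right to left (heavy = foot alone; LL = one foot; stranded L unfooted): (ˈdruf) (ˈto.ni) (ˈklu:m) (ˈfer) (ˈlu.na) (ˈmo.go).
Foot heads: 1, 2, 4, 5, 6, 8.
Primary stress on the rightmost head = syllable 8.
Secondary stress on 1, 2, 4, 5, 6: ˌdruf.ˌto.ni.ˌklu:m.ˌfer.ˌlu.na.ˈmo.go.

primary 8, secondary 1, 2, 4, 5, 6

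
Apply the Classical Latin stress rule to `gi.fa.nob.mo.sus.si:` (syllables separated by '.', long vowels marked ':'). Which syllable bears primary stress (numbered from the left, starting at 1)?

5

Classical Latin: stress the penult if heavy (long vowel or closed), else the antepenult.
Weights: 4 mo L, 5 sus H, 6 si: H.
The penult (syllable 5, sus) is heavy, so it takes stress.
Stress on syllable 5: gi.fa.nob.mo.ˈsus.si:.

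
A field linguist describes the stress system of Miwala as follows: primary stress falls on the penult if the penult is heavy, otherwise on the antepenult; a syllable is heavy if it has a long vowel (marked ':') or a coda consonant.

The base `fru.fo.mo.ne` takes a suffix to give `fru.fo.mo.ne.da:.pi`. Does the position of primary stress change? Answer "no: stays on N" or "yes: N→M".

yes: 2→5

Base `fru.fo.mo.ne` (4 syllables):
  Weights: 2 fo L, 3 mo L, 4 ne L.
  The penult (syllable 3, mo) is light, so stress falls on the antepenult (syllable 2, fo).
  → primary stress on syllable 2.
Suffixed `fru.fo.mo.ne.da:.pi` (6 syllables):
  Weights: 4 ne L, 5 da: H, 6 pi L.
  The penult (syllable 5, da:) is heavy, so it takes stress.
  → primary stress on syllable 5.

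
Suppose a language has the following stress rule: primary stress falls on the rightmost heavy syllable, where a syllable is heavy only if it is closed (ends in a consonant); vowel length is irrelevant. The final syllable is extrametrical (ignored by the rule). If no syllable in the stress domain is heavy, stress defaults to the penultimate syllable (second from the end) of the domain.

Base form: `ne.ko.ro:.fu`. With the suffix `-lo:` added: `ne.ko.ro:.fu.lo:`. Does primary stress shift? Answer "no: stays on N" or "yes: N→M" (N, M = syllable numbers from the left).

Base `ne.ko.ro:.fu` (4 syllables):
  The final syllable (4, fu) is extrametrical; the stress domain is syllables 1–3.
  Weights: 1 ne L, 2 ko L, 3 ro: L.
  No heavy syllable in the domain; default to the penultimate syllable (second from the end) of the domain = syllable 2.
  → primary stress on syllable 2.
Suffixed `ne.ko.ro:.fu.lo:` (5 syllables):
  The final syllable (5, lo:) is extrametrical; the stress domain is syllables 1–4.
  Weights: 1 ne L, 2 ko L, 3 ro: L, 4 fu L.
  No heavy syllable in the domain; default to the penultimate syllable (second from the end) of the domain = syllable 3.
  → primary stress on syllable 3.

yes: 2→3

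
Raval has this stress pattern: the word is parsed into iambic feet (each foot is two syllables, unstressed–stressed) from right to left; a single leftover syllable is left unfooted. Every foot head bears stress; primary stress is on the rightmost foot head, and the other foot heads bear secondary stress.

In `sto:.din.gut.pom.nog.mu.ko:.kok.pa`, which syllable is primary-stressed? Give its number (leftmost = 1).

Parse right to left into iambic (σˈσ) feet: sto: (din.ˈgut) (pom.ˈnog) (mu.ˈko:) (kok.ˈpa). Syllable 1 is left unfooted.
Foot heads (stressed positions): 3, 5, 7, 9.
End Rule Rightmost: primary stress on the rightmost head = syllable 9.
Primary stress: syllable 9 → sto:.din.gut.pom.nog.mu.ko:.kok.ˈpa.

9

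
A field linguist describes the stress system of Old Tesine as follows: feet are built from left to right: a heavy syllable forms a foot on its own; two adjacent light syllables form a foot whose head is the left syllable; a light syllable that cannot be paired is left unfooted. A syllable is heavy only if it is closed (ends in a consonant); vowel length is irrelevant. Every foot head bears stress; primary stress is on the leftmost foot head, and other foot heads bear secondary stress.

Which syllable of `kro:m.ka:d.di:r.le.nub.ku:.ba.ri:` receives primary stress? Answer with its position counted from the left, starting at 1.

Weights: 1 kro:m H, 2 ka:d H, 3 di:r H, 4 le L, 5 nub H, 6 ku: L, 7 ba L, 8 ri: L.
Parse left to right (heavy = foot alone; LL = one foot; stranded L unfooted): (ˈkro:m) (ˈka:d) (ˈdi:r) le (ˈnub) (ˈku:.ba) ri:.
Foot heads: 1, 2, 3, 5, 6.
Primary stress on the leftmost head = syllable 1.
Primary stress: syllable 1 → ˈkro:m.ka:d.di:r.le.nub.ku:.ba.ri:.

1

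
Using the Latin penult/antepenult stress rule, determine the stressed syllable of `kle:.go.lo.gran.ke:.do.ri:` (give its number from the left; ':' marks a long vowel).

5

Classical Latin: stress the penult if heavy (long vowel or closed), else the antepenult.
Weights: 5 ke: H, 6 do L, 7 ri: H.
The penult (syllable 6, do) is light, so stress falls on the antepenult (syllable 5, ke:).
Stress on syllable 5: kle:.go.lo.gran.ˈke:.do.ri:.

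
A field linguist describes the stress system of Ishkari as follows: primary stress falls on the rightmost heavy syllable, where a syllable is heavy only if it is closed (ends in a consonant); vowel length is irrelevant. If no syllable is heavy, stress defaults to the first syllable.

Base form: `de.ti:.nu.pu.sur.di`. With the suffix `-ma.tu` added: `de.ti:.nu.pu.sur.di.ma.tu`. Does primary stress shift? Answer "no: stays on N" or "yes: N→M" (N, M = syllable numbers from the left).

no: stays on 5

Base `de.ti:.nu.pu.sur.di` (6 syllables):
  Weights: 1 de L, 2 ti: L, 3 nu L, 4 pu L, 5 sur H, 6 di L.
  Heavy syllables in the domain: 5. The rightmost is syllable 5 (sur).
  → primary stress on syllable 5.
Suffixed `de.ti:.nu.pu.sur.di.ma.tu` (8 syllables):
  Weights: 1 de L, 2 ti: L, 3 nu L, 4 pu L, 5 sur H, 6 di L, 7 ma L, 8 tu L.
  Heavy syllables in the domain: 5. The rightmost is syllable 5 (sur).
  → primary stress on syllable 5.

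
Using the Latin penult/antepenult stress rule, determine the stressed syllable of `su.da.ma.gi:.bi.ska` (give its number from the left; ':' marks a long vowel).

4

Classical Latin: stress the penult if heavy (long vowel or closed), else the antepenult.
Weights: 4 gi: H, 5 bi L, 6 ska L.
The penult (syllable 5, bi) is light, so stress falls on the antepenult (syllable 4, gi:).
Stress on syllable 4: su.da.ma.ˈgi:.bi.ska.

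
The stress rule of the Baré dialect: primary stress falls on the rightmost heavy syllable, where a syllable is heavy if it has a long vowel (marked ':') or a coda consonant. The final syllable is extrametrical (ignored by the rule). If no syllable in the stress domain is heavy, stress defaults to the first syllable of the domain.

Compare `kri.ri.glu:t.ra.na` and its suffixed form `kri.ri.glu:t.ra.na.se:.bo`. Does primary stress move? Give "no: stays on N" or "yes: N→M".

yes: 3→6

Base `kri.ri.glu:t.ra.na` (5 syllables):
  The final syllable (5, na) is extrametrical; the stress domain is syllables 1–4.
  Weights: 1 kri L, 2 ri L, 3 glu:t H, 4 ra L.
  Heavy syllables in the domain: 3. The rightmost is syllable 3 (glu:t).
  → primary stress on syllable 3.
Suffixed `kri.ri.glu:t.ra.na.se:.bo` (7 syllables):
  The final syllable (7, bo) is extrametrical; the stress domain is syllables 1–6.
  Weights: 1 kri L, 2 ri L, 3 glu:t H, 4 ra L, 5 na L, 6 se: H.
  Heavy syllables in the domain: 3, 6. The rightmost is syllable 6 (se:).
  → primary stress on syllable 6.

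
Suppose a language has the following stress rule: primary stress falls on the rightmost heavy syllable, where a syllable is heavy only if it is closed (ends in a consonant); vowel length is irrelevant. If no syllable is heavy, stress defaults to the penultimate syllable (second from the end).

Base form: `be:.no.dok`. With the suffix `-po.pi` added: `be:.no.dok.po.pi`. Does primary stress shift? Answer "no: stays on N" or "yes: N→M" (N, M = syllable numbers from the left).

no: stays on 3

Base `be:.no.dok` (3 syllables):
  Weights: 1 be: L, 2 no L, 3 dok H.
  Heavy syllables in the domain: 3. The rightmost is syllable 3 (dok).
  → primary stress on syllable 3.
Suffixed `be:.no.dok.po.pi` (5 syllables):
  Weights: 1 be: L, 2 no L, 3 dok H, 4 po L, 5 pi L.
  Heavy syllables in the domain: 3. The rightmost is syllable 3 (dok).
  → primary stress on syllable 3.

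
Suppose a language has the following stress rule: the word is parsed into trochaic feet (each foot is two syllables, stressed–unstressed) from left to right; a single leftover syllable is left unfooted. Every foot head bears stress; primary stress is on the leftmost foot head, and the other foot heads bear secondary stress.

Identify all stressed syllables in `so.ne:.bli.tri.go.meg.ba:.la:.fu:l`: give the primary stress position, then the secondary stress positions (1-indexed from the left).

Parse left to right into trochaic (ˈσσ) feet: (ˈso.ne:) (ˈbli.tri) (ˈgo.meg) (ˈba:.la:) fu:l. Syllable 9 is left unfooted.
Foot heads (stressed positions): 1, 3, 5, 7.
End Rule Leftmost: primary stress on the leftmost head = syllable 1.
Secondary stress on 3, 5, 7: ˈso.ne:.ˌbli.tri.ˌgo.meg.ˌba:.la:.fu:l.

primary 1, secondary 3, 5, 7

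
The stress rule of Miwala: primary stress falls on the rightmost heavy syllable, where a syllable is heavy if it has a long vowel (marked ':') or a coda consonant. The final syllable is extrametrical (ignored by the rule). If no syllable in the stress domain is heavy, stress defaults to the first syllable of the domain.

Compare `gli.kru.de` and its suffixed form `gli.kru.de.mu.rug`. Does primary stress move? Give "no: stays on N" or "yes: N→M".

no: stays on 1

Base `gli.kru.de` (3 syllables):
  The final syllable (3, de) is extrametrical; the stress domain is syllables 1–2.
  Weights: 1 gli L, 2 kru L.
  No heavy syllable in the domain; default to the first syllable of the domain = syllable 1.
  → primary stress on syllable 1.
Suffixed `gli.kru.de.mu.rug` (5 syllables):
  The final syllable (5, rug) is extrametrical; the stress domain is syllables 1–4.
  Weights: 1 gli L, 2 kru L, 3 de L, 4 mu L.
  No heavy syllable in the domain; default to the first syllable of the domain = syllable 1.
  → primary stress on syllable 1.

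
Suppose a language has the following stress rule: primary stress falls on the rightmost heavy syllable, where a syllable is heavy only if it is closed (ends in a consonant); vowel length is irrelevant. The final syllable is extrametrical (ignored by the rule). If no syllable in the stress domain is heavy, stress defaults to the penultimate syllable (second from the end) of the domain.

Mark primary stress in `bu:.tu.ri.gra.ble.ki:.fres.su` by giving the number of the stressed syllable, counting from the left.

7

The final syllable (8, su) is extrametrical; the stress domain is syllables 1–7.
Weights: 1 bu: L, 2 tu L, 3 ri L, 4 gra L, 5 ble L, 6 ki: L, 7 fres H.
Heavy syllables in the domain: 7. The rightmost is syllable 7 (fres).
Primary stress: syllable 7 → bu:.tu.ri.gra.ble.ki:.ˈfres.su.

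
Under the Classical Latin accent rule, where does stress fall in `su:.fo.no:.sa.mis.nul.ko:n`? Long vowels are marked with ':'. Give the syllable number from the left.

Classical Latin: stress the penult if heavy (long vowel or closed), else the antepenult.
Weights: 5 mis H, 6 nul H, 7 ko:n H.
The penult (syllable 6, nul) is heavy, so it takes stress.
Stress on syllable 6: su:.fo.no:.sa.mis.ˈnul.ko:n.

6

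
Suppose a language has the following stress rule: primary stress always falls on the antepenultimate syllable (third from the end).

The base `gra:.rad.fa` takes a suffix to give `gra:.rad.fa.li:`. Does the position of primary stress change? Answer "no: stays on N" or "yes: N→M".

Base `gra:.rad.fa` (3 syllables):
  The word has 3 syllables; the antepenultimate syllable (third from the end) is syllable 1 (gra:).
  → primary stress on syllable 1.
Suffixed `gra:.rad.fa.li:` (4 syllables):
  The word has 4 syllables; the antepenultimate syllable (third from the end) is syllable 2 (rad).
  → primary stress on syllable 2.

yes: 1→2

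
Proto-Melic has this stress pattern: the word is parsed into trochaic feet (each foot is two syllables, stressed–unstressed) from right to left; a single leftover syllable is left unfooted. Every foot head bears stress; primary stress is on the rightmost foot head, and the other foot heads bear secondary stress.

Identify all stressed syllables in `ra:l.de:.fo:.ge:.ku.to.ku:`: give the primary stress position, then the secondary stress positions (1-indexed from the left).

Parse right to left into trochaic (ˈσσ) feet: ra:l (ˈde:.fo:) (ˈge:.ku) (ˈto.ku:). Syllable 1 is left unfooted.
Foot heads (stressed positions): 2, 4, 6.
End Rule Rightmost: primary stress on the rightmost head = syllable 6.
Secondary stress on 2, 4: ra:l.ˌde:.fo:.ˌge:.ku.ˈto.ku:.

primary 6, secondary 2, 4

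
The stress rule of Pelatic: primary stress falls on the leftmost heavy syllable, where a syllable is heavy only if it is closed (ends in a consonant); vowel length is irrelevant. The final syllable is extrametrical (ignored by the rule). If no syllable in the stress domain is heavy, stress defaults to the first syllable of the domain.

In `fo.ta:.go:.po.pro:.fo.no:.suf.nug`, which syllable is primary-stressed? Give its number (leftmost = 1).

8

The final syllable (9, nug) is extrametrical; the stress domain is syllables 1–8.
Weights: 1 fo L, 2 ta: L, 3 go: L, 4 po L, 5 pro: L, 6 fo L, 7 no: L, 8 suf H.
Heavy syllables in the domain: 8. The leftmost is syllable 8 (suf).
Primary stress: syllable 8 → fo.ta:.go:.po.pro:.fo.no:.ˈsuf.nug.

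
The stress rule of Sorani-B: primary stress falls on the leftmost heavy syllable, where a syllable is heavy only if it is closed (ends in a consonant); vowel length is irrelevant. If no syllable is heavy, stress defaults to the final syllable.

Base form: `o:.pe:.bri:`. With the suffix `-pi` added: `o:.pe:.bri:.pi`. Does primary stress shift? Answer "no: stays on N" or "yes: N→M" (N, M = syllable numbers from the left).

Base `o:.pe:.bri:` (3 syllables):
  Weights: 1 o: L, 2 pe: L, 3 bri: L.
  No heavy syllable in the domain; default to the final syllable = syllable 3.
  → primary stress on syllable 3.
Suffixed `o:.pe:.bri:.pi` (4 syllables):
  Weights: 1 o: L, 2 pe: L, 3 bri: L, 4 pi L.
  No heavy syllable in the domain; default to the final syllable = syllable 4.
  → primary stress on syllable 4.

yes: 3→4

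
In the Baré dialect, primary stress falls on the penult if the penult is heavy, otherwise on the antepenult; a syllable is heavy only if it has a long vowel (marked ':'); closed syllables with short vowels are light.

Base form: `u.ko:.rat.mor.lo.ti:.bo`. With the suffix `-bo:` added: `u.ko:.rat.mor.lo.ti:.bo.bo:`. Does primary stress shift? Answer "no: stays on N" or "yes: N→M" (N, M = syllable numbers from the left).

no: stays on 6

Base `u.ko:.rat.mor.lo.ti:.bo` (7 syllables):
  Weights: 5 lo L, 6 ti: H, 7 bo L.
  The penult (syllable 6, ti:) is heavy, so it takes stress.
  → primary stress on syllable 6.
Suffixed `u.ko:.rat.mor.lo.ti:.bo.bo:` (8 syllables):
  Weights: 6 ti: H, 7 bo L, 8 bo: H.
  The penult (syllable 7, bo) is light, so stress falls on the antepenult (syllable 6, ti:).
  → primary stress on syllable 6.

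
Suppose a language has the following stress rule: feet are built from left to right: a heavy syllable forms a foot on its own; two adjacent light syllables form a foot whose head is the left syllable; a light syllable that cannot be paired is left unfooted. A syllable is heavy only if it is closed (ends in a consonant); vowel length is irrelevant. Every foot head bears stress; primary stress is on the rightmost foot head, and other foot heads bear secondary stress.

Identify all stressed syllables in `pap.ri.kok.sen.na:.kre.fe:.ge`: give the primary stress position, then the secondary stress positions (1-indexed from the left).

Weights: 1 pap H, 2 ri L, 3 kok H, 4 sen H, 5 na: L, 6 kre L, 7 fe: L, 8 ge L.
Parse left to right (heavy = foot alone; LL = one foot; stranded L unfooted): (ˈpap) ri (ˈkok) (ˈsen) (ˈna:.kre) (ˈfe:.ge).
Foot heads: 1, 3, 4, 5, 7.
Primary stress on the rightmost head = syllable 7.
Secondary stress on 1, 3, 4, 5: ˌpap.ri.ˌkok.ˌsen.ˌna:.kre.ˈfe:.ge.

primary 7, secondary 1, 3, 4, 5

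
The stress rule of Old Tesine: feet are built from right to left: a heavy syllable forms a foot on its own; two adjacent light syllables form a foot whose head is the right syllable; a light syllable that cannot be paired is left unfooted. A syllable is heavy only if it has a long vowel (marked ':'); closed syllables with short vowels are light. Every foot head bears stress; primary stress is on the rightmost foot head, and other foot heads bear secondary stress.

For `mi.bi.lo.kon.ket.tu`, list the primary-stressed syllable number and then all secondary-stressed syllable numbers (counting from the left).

Weights: 1 mi L, 2 bi L, 3 lo L, 4 kon L, 5 ket L, 6 tu L.
Parse right to left (heavy = foot alone; LL = one foot; stranded L unfooted): (mi.ˈbi) (lo.ˈkon) (ket.ˈtu).
Foot heads: 2, 4, 6.
Primary stress on the rightmost head = syllable 6.
Secondary stress on 2, 4: mi.ˌbi.lo.ˌkon.ket.ˈtu.

primary 6, secondary 2, 4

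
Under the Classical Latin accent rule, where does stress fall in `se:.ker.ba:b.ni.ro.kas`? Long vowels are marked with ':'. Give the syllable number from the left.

Classical Latin: stress the penult if heavy (long vowel or closed), else the antepenult.
Weights: 4 ni L, 5 ro L, 6 kas H.
The penult (syllable 5, ro) is light, so stress falls on the antepenult (syllable 4, ni).
Stress on syllable 4: se:.ker.ba:b.ˈni.ro.kas.

4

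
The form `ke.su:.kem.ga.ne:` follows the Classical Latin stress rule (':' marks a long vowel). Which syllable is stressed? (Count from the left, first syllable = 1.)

Classical Latin: stress the penult if heavy (long vowel or closed), else the antepenult.
Weights: 3 kem H, 4 ga L, 5 ne: H.
The penult (syllable 4, ga) is light, so stress falls on the antepenult (syllable 3, kem).
Stress on syllable 3: ke.su:.ˈkem.ga.ne:.

3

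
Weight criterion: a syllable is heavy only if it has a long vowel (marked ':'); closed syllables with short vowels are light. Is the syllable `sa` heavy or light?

`sa`: short vowel, open (no coda). Short vowel → light.

light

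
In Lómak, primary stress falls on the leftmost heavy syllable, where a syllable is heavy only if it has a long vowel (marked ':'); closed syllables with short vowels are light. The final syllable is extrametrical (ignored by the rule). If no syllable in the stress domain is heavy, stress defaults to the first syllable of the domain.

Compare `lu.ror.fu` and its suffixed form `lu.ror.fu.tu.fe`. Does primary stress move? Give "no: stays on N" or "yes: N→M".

no: stays on 1

Base `lu.ror.fu` (3 syllables):
  The final syllable (3, fu) is extrametrical; the stress domain is syllables 1–2.
  Weights: 1 lu L, 2 ror L.
  No heavy syllable in the domain; default to the first syllable of the domain = syllable 1.
  → primary stress on syllable 1.
Suffixed `lu.ror.fu.tu.fe` (5 syllables):
  The final syllable (5, fe) is extrametrical; the stress domain is syllables 1–4.
  Weights: 1 lu L, 2 ror L, 3 fu L, 4 tu L.
  No heavy syllable in the domain; default to the first syllable of the domain = syllable 1.
  → primary stress on syllable 1.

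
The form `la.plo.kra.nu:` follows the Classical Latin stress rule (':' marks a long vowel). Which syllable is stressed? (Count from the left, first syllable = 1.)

Classical Latin: stress the penult if heavy (long vowel or closed), else the antepenult.
Weights: 2 plo L, 3 kra L, 4 nu: H.
The penult (syllable 3, kra) is light, so stress falls on the antepenult (syllable 2, plo).
Stress on syllable 2: la.ˈplo.kra.nu:.

2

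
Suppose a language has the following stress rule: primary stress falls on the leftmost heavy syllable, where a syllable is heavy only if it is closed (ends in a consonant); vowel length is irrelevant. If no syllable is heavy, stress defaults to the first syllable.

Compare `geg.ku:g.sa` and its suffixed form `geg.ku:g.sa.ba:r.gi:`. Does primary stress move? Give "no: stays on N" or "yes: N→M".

Base `geg.ku:g.sa` (3 syllables):
  Weights: 1 geg H, 2 ku:g H, 3 sa L.
  Heavy syllables in the domain: 1, 2. The leftmost is syllable 1 (geg).
  → primary stress on syllable 1.
Suffixed `geg.ku:g.sa.ba:r.gi:` (5 syllables):
  Weights: 1 geg H, 2 ku:g H, 3 sa L, 4 ba:r H, 5 gi: L.
  Heavy syllables in the domain: 1, 2, 4. The leftmost is syllable 1 (geg).
  → primary stress on syllable 1.

no: stays on 1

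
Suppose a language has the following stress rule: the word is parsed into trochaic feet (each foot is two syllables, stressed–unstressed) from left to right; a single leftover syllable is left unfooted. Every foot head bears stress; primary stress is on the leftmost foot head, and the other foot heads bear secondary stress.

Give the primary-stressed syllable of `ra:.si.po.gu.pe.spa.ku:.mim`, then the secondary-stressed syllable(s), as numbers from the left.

Parse left to right into trochaic (ˈσσ) feet: (ˈra:.si) (ˈpo.gu) (ˈpe.spa) (ˈku:.mim).
Foot heads (stressed positions): 1, 3, 5, 7.
End Rule Leftmost: primary stress on the leftmost head = syllable 1.
Secondary stress on 3, 5, 7: ˈra:.si.ˌpo.gu.ˌpe.spa.ˌku:.mim.

primary 1, secondary 3, 5, 7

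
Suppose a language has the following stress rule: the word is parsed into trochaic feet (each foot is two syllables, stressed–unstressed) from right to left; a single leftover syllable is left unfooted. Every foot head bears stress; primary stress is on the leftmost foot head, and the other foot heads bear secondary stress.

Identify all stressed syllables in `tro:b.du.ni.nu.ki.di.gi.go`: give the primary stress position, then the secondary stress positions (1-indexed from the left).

Parse right to left into trochaic (ˈσσ) feet: (ˈtro:b.du) (ˈni.nu) (ˈki.di) (ˈgi.go).
Foot heads (stressed positions): 1, 3, 5, 7.
End Rule Leftmost: primary stress on the leftmost head = syllable 1.
Secondary stress on 3, 5, 7: ˈtro:b.du.ˌni.nu.ˌki.di.ˌgi.go.

primary 1, secondary 3, 5, 7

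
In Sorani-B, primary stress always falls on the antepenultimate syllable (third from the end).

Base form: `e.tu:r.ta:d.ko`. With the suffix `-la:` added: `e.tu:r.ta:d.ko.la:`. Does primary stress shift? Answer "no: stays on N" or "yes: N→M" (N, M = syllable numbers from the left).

Base `e.tu:r.ta:d.ko` (4 syllables):
  The word has 4 syllables; the antepenultimate syllable (third from the end) is syllable 2 (tu:r).
  → primary stress on syllable 2.
Suffixed `e.tu:r.ta:d.ko.la:` (5 syllables):
  The word has 5 syllables; the antepenultimate syllable (third from the end) is syllable 3 (ta:d).
  → primary stress on syllable 3.

yes: 2→3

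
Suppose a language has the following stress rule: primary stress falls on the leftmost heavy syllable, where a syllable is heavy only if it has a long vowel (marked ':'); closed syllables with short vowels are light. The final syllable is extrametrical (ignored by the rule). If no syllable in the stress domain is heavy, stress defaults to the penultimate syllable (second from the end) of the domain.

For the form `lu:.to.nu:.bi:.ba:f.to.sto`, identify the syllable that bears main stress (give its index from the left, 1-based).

The final syllable (7, sto) is extrametrical; the stress domain is syllables 1–6.
Weights: 1 lu: H, 2 to L, 3 nu: H, 4 bi: H, 5 ba:f H, 6 to L.
Heavy syllables in the domain: 1, 3, 4, 5. The leftmost is syllable 1 (lu:).
Primary stress: syllable 1 → ˈlu:.to.nu:.bi:.ba:f.to.sto.

1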